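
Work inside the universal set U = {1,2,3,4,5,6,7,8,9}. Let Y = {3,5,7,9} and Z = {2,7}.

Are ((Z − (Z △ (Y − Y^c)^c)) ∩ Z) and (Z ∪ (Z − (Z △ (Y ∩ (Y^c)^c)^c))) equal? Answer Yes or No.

Y^c = {1,2,4,6,8}
Y − Y^c = {3,5,7,9}
(Y − Y^c)^c = {1,2,4,6,8}
Z △ (Y − Y^c)^c = {1,4,6,7,8}
Z − (Z △ (Y − Y^c)^c) = {2}
(Z − (Z △ (Y − Y^c)^c)) ∩ Z = {2}
(Y^c)^c = {3,5,7,9}
Y ∩ (Y^c)^c = {3,5,7,9}
(Y ∩ (Y^c)^c)^c = {1,2,4,6,8}
Z △ (Y ∩ (Y^c)^c)^c = {1,4,6,7,8}
Z − (Z △ (Y ∩ (Y^c)^c)^c) = {2}
Z ∪ (Z − (Z △ (Y ∩ (Y^c)^c)^c)) = {2,7}
7 ∈ Z ∪ (Z − (Z △ (Y ∩ (Y^c)^c)^c)) but 7 ∉ (Z − (Z △ (Y − Y^c)^c)) ∩ Z, so they differ.

No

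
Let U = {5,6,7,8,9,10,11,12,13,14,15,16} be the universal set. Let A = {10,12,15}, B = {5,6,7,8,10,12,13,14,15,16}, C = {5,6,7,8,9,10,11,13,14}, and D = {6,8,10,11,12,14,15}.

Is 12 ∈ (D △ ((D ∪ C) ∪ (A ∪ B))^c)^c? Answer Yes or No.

12 ∈ D and 12 ∉ C, so 12 ∈ D ∪ C
12 ∈ A and 12 ∈ B, so 12 ∈ A ∪ B
12 ∈ (D ∪ C) and 12 ∈ (A ∪ B), so 12 ∈ (D ∪ C) ∪ (A ∪ B)
12 ∉ ((D ∪ C) ∪ (A ∪ B))^c since 12 ∈ ((D ∪ C) ∪ (A ∪ B))
12 ∈ D and 12 ∉ ((D ∪ C) ∪ (A ∪ B))^c, so 12 ∈ D △ ((D ∪ C) ∪ (A ∪ B))^c
12 ∉ (D △ ((D ∪ C) ∪ (A ∪ B))^c)^c since 12 ∈ (D △ ((D ∪ C) ∪ (A ∪ B))^c)

No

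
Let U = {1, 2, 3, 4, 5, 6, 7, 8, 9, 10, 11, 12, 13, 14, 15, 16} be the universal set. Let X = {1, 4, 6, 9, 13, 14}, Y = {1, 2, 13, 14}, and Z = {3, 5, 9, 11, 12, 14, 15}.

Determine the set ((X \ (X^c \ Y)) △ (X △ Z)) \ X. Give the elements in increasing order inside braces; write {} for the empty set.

{3, 5, 11, 12, 15}

X^c = {2, 3, 5, 7, 8, 10, 11, 12, 15, 16}
X^c \ Y = {3, 5, 7, 8, 10, 11, 12, 15, 16}
X \ (X^c \ Y) = {1, 4, 6, 9, 13, 14}
X △ Z = {1, 3, 4, 5, 6, 11, 12, 13, 15}
(X \ (X^c \ Y)) △ (X △ Z) = {3, 5, 9, 11, 12, 14, 15}
((X \ (X^c \ Y)) △ (X △ Z)) \ X = {3, 5, 11, 12, 15}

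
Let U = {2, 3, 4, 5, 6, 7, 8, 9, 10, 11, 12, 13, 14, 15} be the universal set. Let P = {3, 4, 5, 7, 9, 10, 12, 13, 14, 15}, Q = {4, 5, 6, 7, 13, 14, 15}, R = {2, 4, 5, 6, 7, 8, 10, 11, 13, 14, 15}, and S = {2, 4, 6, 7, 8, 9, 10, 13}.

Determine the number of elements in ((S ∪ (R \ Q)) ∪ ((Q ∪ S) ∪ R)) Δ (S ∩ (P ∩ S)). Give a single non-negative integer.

R \ Q = {2, 8, 10, 11}
S ∪ (R \ Q) = {2, 4, 6, 7, 8, 9, 10, 11, 13}
Q ∪ S = {2, 4, 5, 6, 7, 8, 9, 10, 13, 14, 15}
(Q ∪ S) ∪ R = {2, 4, 5, 6, 7, 8, 9, 10, 11, 13, 14, 15}
(S ∪ (R \ Q)) ∪ ((Q ∪ S) ∪ R) = {2, 4, 5, 6, 7, 8, 9, 10, 11, 13, 14, 15}
P ∩ S = {4, 7, 9, 10, 13}
S ∩ (P ∩ S) = {4, 7, 9, 10, 13}
((S ∪ (R \ Q)) ∪ ((Q ∪ S) ∪ R)) Δ (S ∩ (P ∩ S)) = {2, 5, 6, 8, 11, 14, 15}
|((S ∪ (R \ Q)) ∪ ((Q ∪ S) ∪ R)) Δ (S ∩ (P ∩ S))| = 7

7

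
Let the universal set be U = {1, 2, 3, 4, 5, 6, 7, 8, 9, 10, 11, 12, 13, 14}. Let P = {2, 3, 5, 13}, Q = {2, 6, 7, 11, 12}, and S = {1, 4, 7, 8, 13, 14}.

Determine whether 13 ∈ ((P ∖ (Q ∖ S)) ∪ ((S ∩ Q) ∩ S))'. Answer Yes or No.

13 ∉ Q and 13 ∈ S, so 13 ∉ Q ∖ S
13 ∈ P and 13 ∉ (Q ∖ S), so 13 ∈ P ∖ (Q ∖ S)
13 ∈ S and 13 ∉ Q, so 13 ∉ S ∩ Q
13 ∉ (S ∩ Q) and 13 ∈ S, so 13 ∉ (S ∩ Q) ∩ S
13 ∈ (P ∖ (Q ∖ S)) and 13 ∉ ((S ∩ Q) ∩ S), so 13 ∈ (P ∖ (Q ∖ S)) ∪ ((S ∩ Q) ∩ S)
13 ∉ ((P ∖ (Q ∖ S)) ∪ ((S ∩ Q) ∩ S))' since 13 ∈ ((P ∖ (Q ∖ S)) ∪ ((S ∩ Q) ∩ S))

No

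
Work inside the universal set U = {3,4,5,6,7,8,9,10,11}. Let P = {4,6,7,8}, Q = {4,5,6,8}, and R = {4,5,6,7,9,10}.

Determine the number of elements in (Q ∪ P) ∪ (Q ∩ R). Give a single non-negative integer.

5

Q ∪ P = {4,5,6,7,8}
Q ∩ R = {4,5,6}
(Q ∪ P) ∪ (Q ∩ R) = {4,5,6,7,8}
|(Q ∪ P) ∪ (Q ∩ R)| = 5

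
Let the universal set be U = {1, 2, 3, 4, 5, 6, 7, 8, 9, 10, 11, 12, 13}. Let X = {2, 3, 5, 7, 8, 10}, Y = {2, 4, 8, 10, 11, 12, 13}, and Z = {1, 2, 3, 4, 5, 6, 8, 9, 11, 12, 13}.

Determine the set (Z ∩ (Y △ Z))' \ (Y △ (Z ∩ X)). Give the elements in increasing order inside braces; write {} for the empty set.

Y △ Z = {1, 3, 5, 6, 9, 10}
Z ∩ (Y △ Z) = {1, 3, 5, 6, 9}
(Z ∩ (Y △ Z))' = {2, 4, 7, 8, 10, 11, 12, 13}
Z ∩ X = {2, 3, 5, 8}
Y △ (Z ∩ X) = {3, 4, 5, 10, 11, 12, 13}
(Z ∩ (Y △ Z))' \ (Y △ (Z ∩ X)) = {2, 7, 8}

{2, 7, 8}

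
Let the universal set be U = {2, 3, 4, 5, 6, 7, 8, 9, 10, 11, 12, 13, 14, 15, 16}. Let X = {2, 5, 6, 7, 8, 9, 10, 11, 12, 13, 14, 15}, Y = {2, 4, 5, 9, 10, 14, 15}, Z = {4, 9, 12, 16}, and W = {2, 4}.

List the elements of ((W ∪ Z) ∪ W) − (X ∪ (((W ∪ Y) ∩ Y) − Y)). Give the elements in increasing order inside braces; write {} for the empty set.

{4, 16}

W ∪ Z = {2, 4, 9, 12, 16}
(W ∪ Z) ∪ W = {2, 4, 9, 12, 16}
W ∪ Y = {2, 4, 5, 9, 10, 14, 15}
(W ∪ Y) ∩ Y = {2, 4, 5, 9, 10, 14, 15}
((W ∪ Y) ∩ Y) − Y = {}
X ∪ (((W ∪ Y) ∩ Y) − Y) = {2, 5, 6, 7, 8, 9, 10, 11, 12, 13, 14, 15}
((W ∪ Z) ∪ W) − (X ∪ (((W ∪ Y) ∩ Y) − Y)) = {4, 16}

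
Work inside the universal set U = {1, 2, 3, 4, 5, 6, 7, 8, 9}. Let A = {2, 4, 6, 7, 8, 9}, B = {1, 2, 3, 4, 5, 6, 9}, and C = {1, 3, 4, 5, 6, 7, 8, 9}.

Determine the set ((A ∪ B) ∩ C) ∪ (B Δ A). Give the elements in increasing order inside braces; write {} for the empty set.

{1, 3, 4, 5, 6, 7, 8, 9}

A ∪ B = {1, 2, 3, 4, 5, 6, 7, 8, 9}
(A ∪ B) ∩ C = {1, 3, 4, 5, 6, 7, 8, 9}
B Δ A = {1, 3, 5, 7, 8}
((A ∪ B) ∩ C) ∪ (B Δ A) = {1, 3, 4, 5, 6, 7, 8, 9}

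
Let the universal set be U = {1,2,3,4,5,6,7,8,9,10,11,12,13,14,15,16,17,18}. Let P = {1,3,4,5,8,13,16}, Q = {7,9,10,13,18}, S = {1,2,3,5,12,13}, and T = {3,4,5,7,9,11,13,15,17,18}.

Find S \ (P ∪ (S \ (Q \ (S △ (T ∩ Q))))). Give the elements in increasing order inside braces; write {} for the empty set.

T ∩ Q = {7,9,13,18}
S △ (T ∩ Q) = {1,2,3,5,7,9,12,18}
Q \ (S △ (T ∩ Q)) = {10,13}
S \ (Q \ (S △ (T ∩ Q))) = {1,2,3,5,12}
P ∪ (S \ (Q \ (S △ (T ∩ Q)))) = {1,2,3,4,5,8,12,13,16}
S \ (P ∪ (S \ (Q \ (S △ (T ∩ Q))))) = {}

{}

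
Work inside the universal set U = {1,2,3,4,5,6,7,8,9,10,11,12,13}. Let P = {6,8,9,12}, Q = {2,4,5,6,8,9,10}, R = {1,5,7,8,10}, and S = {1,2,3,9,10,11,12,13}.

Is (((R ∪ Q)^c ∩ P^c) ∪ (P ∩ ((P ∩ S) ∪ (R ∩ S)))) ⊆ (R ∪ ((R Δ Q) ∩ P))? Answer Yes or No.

No

R ∪ Q = {1,2,4,5,6,7,8,9,10}
(R ∪ Q)^c = {3,11,12,13}
P^c = {1,2,3,4,5,7,10,11,13}
(R ∪ Q)^c ∩ P^c = {3,11,13}
P ∩ S = {9,12}
R ∩ S = {1,10}
(P ∩ S) ∪ (R ∩ S) = {1,9,10,12}
P ∩ ((P ∩ S) ∪ (R ∩ S)) = {9,12}
((R ∪ Q)^c ∩ P^c) ∪ (P ∩ ((P ∩ S) ∪ (R ∩ S))) = {3,9,11,12,13}
R Δ Q = {1,2,4,6,7,9}
(R Δ Q) ∩ P = {6,9}
R ∪ ((R Δ Q) ∩ P) = {1,5,6,7,8,9,10}
3 ∈ ((R ∪ Q)^c ∩ P^c) ∪ (P ∩ ((P ∩ S) ∪ (R ∩ S))) but 3 ∉ R ∪ ((R Δ Q) ∩ P), so the inclusion fails.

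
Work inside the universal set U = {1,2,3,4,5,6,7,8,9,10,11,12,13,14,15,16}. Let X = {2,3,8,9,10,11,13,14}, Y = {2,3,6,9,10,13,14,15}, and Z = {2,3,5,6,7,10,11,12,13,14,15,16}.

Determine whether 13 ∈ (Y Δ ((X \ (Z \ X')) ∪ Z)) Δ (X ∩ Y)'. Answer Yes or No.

13 ∈ X, so 13 ∉ X'
13 ∈ Z and 13 ∉ X', so 13 ∈ Z \ X'
13 ∈ X and 13 ∈ (Z \ X'), so 13 ∉ X \ (Z \ X')
13 ∉ (X \ (Z \ X')) and 13 ∈ Z, so 13 ∈ (X \ (Z \ X')) ∪ Z
13 ∈ Y and 13 ∈ ((X \ (Z \ X')) ∪ Z), so 13 ∉ Y Δ ((X \ (Z \ X')) ∪ Z)
13 ∈ X and 13 ∈ Y, so 13 ∈ X ∩ Y
13 ∉ (X ∩ Y)' since 13 ∈ (X ∩ Y)
13 ∉ (Y Δ ((X \ (Z \ X')) ∪ Z)) and 13 ∉ (X ∩ Y)', so 13 ∉ (Y Δ ((X \ (Z \ X')) ∪ Z)) Δ (X ∩ Y)'

No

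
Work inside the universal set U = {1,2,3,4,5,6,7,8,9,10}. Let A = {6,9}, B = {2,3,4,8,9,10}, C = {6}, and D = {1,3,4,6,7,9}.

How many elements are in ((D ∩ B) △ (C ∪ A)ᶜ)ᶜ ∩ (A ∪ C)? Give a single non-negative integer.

1

D ∩ B = {3,4,9}
C ∪ A = {6,9}
(C ∪ A)ᶜ = {1,2,3,4,5,7,8,10}
(D ∩ B) △ (C ∪ A)ᶜ = {1,2,5,7,8,9,10}
((D ∩ B) △ (C ∪ A)ᶜ)ᶜ = {3,4,6}
A ∪ C = {6,9}
((D ∩ B) △ (C ∪ A)ᶜ)ᶜ ∩ (A ∪ C) = {6}
|((D ∩ B) △ (C ∪ A)ᶜ)ᶜ ∩ (A ∪ C)| = 1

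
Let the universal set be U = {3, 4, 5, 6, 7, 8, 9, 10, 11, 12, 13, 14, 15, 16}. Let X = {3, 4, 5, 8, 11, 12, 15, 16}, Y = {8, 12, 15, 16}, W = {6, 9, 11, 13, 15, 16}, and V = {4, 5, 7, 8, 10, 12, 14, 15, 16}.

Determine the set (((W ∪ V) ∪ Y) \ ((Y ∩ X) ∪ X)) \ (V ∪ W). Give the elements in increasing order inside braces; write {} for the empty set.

{}

W ∪ V = {4, 5, 6, 7, 8, 9, 10, 11, 12, 13, 14, 15, 16}
(W ∪ V) ∪ Y = {4, 5, 6, 7, 8, 9, 10, 11, 12, 13, 14, 15, 16}
Y ∩ X = {8, 12, 15, 16}
(Y ∩ X) ∪ X = {3, 4, 5, 8, 11, 12, 15, 16}
((W ∪ V) ∪ Y) \ ((Y ∩ X) ∪ X) = {6, 7, 9, 10, 13, 14}
V ∪ W = {4, 5, 6, 7, 8, 9, 10, 11, 12, 13, 14, 15, 16}
(((W ∪ V) ∪ Y) \ ((Y ∩ X) ∪ X)) \ (V ∪ W) = {}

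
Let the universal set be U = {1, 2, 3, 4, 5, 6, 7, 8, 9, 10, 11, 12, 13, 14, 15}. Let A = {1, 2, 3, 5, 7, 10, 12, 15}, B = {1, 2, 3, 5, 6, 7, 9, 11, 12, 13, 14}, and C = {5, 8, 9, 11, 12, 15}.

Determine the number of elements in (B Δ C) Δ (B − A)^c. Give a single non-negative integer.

B Δ C = {1, 2, 3, 6, 7, 8, 13, 14, 15}
B − A = {6, 9, 11, 13, 14}
(B − A)^c = {1, 2, 3, 4, 5, 7, 8, 10, 12, 15}
(B Δ C) Δ (B − A)^c = {4, 5, 6, 10, 12, 13, 14}
|(B Δ C) Δ (B − A)^c| = 7

7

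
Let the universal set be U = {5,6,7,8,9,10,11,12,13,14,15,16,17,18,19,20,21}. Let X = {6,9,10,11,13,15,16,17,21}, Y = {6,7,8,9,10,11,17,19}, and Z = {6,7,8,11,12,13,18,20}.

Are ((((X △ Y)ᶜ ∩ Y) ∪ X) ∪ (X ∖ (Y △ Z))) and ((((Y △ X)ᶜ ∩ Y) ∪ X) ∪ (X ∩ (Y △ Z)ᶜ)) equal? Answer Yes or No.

Yes

X △ Y = {7,8,13,15,16,19,21}
(X △ Y)ᶜ = {5,6,9,10,11,12,14,17,18,20}
(X △ Y)ᶜ ∩ Y = {6,9,10,11,17}
((X △ Y)ᶜ ∩ Y) ∪ X = {6,9,10,11,13,15,16,17,21}
Y △ Z = {9,10,12,13,17,18,19,20}
X ∖ (Y △ Z) = {6,11,15,16,21}
(((X △ Y)ᶜ ∩ Y) ∪ X) ∪ (X ∖ (Y △ Z)) = {6,9,10,11,13,15,16,17,21}
Y △ X = {7,8,13,15,16,19,21}
(Y △ X)ᶜ = {5,6,9,10,11,12,14,17,18,20}
(Y △ X)ᶜ ∩ Y = {6,9,10,11,17}
((Y △ X)ᶜ ∩ Y) ∪ X = {6,9,10,11,13,15,16,17,21}
(Y △ Z)ᶜ = {5,6,7,8,11,14,15,16,21}
X ∩ (Y △ Z)ᶜ = {6,11,15,16,21}
(((Y △ X)ᶜ ∩ Y) ∪ X) ∪ (X ∩ (Y △ Z)ᶜ) = {6,9,10,11,13,15,16,17,21}
Both equal {6,9,10,11,13,15,16,17,21}, so (((X △ Y)ᶜ ∩ Y) ∪ X) ∪ (X ∖ (Y △ Z)) = (((Y △ X)ᶜ ∩ Y) ∪ X) ∪ (X ∩ (Y △ Z)ᶜ).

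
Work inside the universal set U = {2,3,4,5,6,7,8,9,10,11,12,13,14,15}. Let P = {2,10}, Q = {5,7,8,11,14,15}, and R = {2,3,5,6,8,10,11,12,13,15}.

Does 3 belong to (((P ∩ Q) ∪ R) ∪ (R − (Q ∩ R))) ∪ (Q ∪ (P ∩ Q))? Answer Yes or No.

Yes

3 ∉ P and 3 ∉ Q, so 3 ∉ P ∩ Q
3 ∉ (P ∩ Q) and 3 ∈ R, so 3 ∈ (P ∩ Q) ∪ R
3 ∉ Q and 3 ∈ R, so 3 ∉ Q ∩ R
3 ∈ R and 3 ∉ (Q ∩ R), so 3 ∈ R − (Q ∩ R)
3 ∈ ((P ∩ Q) ∪ R) and 3 ∈ (R − (Q ∩ R)), so 3 ∈ ((P ∩ Q) ∪ R) ∪ (R − (Q ∩ R))
3 ∉ P and 3 ∉ Q, so 3 ∉ P ∩ Q
3 ∉ Q and 3 ∉ (P ∩ Q), so 3 ∉ Q ∪ (P ∩ Q)
3 ∈ (((P ∩ Q) ∪ R) ∪ (R − (Q ∩ R))) and 3 ∉ (Q ∪ (P ∩ Q)), so 3 ∈ (((P ∩ Q) ∪ R) ∪ (R − (Q ∩ R))) ∪ (Q ∪ (P ∩ Q))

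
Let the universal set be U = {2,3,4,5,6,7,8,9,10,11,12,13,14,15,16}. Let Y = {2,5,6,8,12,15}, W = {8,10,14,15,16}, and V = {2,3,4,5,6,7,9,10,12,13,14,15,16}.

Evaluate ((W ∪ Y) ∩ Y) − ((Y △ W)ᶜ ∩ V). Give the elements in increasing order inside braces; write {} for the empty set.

{2,5,6,8,12}

W ∪ Y = {2,5,6,8,10,12,14,15,16}
(W ∪ Y) ∩ Y = {2,5,6,8,12,15}
Y △ W = {2,5,6,10,12,14,16}
(Y △ W)ᶜ = {3,4,7,8,9,11,13,15}
(Y △ W)ᶜ ∩ V = {3,4,7,9,13,15}
((W ∪ Y) ∩ Y) − ((Y △ W)ᶜ ∩ V) = {2,5,6,8,12}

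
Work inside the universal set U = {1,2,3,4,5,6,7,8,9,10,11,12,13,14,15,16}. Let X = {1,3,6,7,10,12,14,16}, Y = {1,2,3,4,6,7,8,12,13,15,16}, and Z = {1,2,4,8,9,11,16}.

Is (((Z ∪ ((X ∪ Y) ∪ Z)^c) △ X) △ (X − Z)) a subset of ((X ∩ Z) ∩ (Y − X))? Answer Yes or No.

X ∪ Y = {1,2,3,4,6,7,8,10,12,13,14,15,16}
(X ∪ Y) ∪ Z = {1,2,3,4,6,7,8,9,10,11,12,13,14,15,16}
((X ∪ Y) ∪ Z)^c = {5}
Z ∪ ((X ∪ Y) ∪ Z)^c = {1,2,4,5,8,9,11,16}
(Z ∪ ((X ∪ Y) ∪ Z)^c) △ X = {2,3,4,5,6,7,8,9,10,11,12,14}
X − Z = {3,6,7,10,12,14}
((Z ∪ ((X ∪ Y) ∪ Z)^c) △ X) △ (X − Z) = {2,4,5,8,9,11}
X ∩ Z = {1,16}
Y − X = {2,4,8,13,15}
(X ∩ Z) ∩ (Y − X) = {}
2 ∈ ((Z ∪ ((X ∪ Y) ∪ Z)^c) △ X) △ (X − Z) but 2 ∉ (X ∩ Z) ∩ (Y − X), so the inclusion fails.

No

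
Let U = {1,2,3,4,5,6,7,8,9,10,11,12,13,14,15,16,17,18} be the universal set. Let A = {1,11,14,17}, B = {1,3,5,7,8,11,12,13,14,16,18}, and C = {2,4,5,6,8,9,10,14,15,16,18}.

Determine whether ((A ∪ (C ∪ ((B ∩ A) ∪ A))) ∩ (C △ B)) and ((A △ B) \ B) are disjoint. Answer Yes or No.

Yes

B ∩ A = {1,11,14}
(B ∩ A) ∪ A = {1,11,14,17}
C ∪ ((B ∩ A) ∪ A) = {1,2,4,5,6,8,9,10,11,14,15,16,17,18}
A ∪ (C ∪ ((B ∩ A) ∪ A)) = {1,2,4,5,6,8,9,10,11,14,15,16,17,18}
C △ B = {1,2,3,4,6,7,9,10,11,12,13,15}
(A ∪ (C ∪ ((B ∩ A) ∪ A))) ∩ (C △ B) = {1,2,4,6,9,10,11,15}
A △ B = {3,5,7,8,12,13,16,17,18}
(A △ B) \ B = {17}
{1,2,4,6,9,10,11,15} and {17} share no elements.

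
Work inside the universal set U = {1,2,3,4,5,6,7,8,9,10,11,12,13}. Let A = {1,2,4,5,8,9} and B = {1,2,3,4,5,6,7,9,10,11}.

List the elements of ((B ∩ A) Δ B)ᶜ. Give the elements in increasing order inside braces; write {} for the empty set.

B ∩ A = {1,2,4,5,9}
(B ∩ A) Δ B = {3,6,7,10,11}
((B ∩ A) Δ B)ᶜ = {1,2,4,5,8,9,12,13}

{1,2,4,5,8,9,12,13}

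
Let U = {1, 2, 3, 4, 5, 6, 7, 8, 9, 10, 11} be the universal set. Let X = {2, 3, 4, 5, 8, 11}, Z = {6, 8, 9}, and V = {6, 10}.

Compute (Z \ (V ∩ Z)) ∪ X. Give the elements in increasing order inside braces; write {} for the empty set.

{2, 3, 4, 5, 8, 9, 11}

V ∩ Z = {6}
Z \ (V ∩ Z) = {8, 9}
(Z \ (V ∩ Z)) ∪ X = {2, 3, 4, 5, 8, 9, 11}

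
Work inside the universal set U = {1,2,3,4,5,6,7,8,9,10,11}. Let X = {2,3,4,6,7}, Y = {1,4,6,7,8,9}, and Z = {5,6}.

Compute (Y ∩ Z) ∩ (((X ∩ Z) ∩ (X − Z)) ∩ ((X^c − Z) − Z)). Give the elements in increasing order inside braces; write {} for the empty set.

{}

Y ∩ Z = {6}
X ∩ Z = {6}
X − Z = {2,3,4,7}
(X ∩ Z) ∩ (X − Z) = {}
X^c = {1,5,8,9,10,11}
X^c − Z = {1,8,9,10,11}
(X^c − Z) − Z = {1,8,9,10,11}
((X ∩ Z) ∩ (X − Z)) ∩ ((X^c − Z) − Z) = {}
(Y ∩ Z) ∩ (((X ∩ Z) ∩ (X − Z)) ∩ ((X^c − Z) − Z)) = {}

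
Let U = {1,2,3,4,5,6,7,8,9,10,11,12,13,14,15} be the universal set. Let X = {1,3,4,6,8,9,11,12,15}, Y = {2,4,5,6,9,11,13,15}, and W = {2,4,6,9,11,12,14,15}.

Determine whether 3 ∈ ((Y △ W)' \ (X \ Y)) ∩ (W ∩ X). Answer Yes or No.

3 ∉ Y and 3 ∉ W, so 3 ∉ Y △ W
3 ∈ (Y △ W)' since 3 ∉ (Y △ W)
3 ∈ X and 3 ∉ Y, so 3 ∈ X \ Y
3 ∈ (Y △ W)' and 3 ∈ (X \ Y), so 3 ∉ (Y △ W)' \ (X \ Y)
3 ∉ W and 3 ∈ X, so 3 ∉ W ∩ X
3 ∉ ((Y △ W)' \ (X \ Y)) and 3 ∉ (W ∩ X), so 3 ∉ ((Y △ W)' \ (X \ Y)) ∩ (W ∩ X)

No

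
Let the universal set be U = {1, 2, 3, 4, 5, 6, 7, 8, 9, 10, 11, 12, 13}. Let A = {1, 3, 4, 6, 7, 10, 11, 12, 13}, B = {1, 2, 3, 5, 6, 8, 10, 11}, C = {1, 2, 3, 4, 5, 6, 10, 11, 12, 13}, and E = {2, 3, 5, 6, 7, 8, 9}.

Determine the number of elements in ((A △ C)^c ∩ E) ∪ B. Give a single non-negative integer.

A △ C = {2, 5, 7}
(A △ C)^c = {1, 3, 4, 6, 8, 9, 10, 11, 12, 13}
(A △ C)^c ∩ E = {3, 6, 8, 9}
((A △ C)^c ∩ E) ∪ B = {1, 2, 3, 5, 6, 8, 9, 10, 11}
|((A △ C)^c ∩ E) ∪ B| = 9

9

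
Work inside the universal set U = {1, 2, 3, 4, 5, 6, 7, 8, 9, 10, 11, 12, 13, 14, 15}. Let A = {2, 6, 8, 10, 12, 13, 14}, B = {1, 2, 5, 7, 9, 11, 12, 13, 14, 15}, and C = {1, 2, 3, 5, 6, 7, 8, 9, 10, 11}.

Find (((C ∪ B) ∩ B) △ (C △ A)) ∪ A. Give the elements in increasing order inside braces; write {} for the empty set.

C ∪ B = {1, 2, 3, 5, 6, 7, 8, 9, 10, 11, 12, 13, 14, 15}
(C ∪ B) ∩ B = {1, 2, 5, 7, 9, 11, 12, 13, 14, 15}
C △ A = {1, 3, 5, 7, 9, 11, 12, 13, 14}
((C ∪ B) ∩ B) △ (C △ A) = {2, 3, 15}
(((C ∪ B) ∩ B) △ (C △ A)) ∪ A = {2, 3, 6, 8, 10, 12, 13, 14, 15}

{2, 3, 6, 8, 10, 12, 13, 14, 15}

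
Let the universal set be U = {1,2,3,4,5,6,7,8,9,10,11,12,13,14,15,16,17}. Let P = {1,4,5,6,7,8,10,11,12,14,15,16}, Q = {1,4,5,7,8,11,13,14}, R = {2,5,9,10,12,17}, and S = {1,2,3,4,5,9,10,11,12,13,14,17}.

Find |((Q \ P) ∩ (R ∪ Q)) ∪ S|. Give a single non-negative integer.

12

Q \ P = {13}
R ∪ Q = {1,2,4,5,7,8,9,10,11,12,13,14,17}
(Q \ P) ∩ (R ∪ Q) = {13}
((Q \ P) ∩ (R ∪ Q)) ∪ S = {1,2,3,4,5,9,10,11,12,13,14,17}
|((Q \ P) ∩ (R ∪ Q)) ∪ S| = 12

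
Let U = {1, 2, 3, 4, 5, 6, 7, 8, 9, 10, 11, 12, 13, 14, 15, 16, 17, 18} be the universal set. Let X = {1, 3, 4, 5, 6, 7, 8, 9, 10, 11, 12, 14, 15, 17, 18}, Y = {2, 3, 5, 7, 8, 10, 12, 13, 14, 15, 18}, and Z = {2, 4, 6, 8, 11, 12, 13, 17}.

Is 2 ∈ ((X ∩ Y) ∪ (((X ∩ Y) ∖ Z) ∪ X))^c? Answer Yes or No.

2 ∉ X and 2 ∈ Y, so 2 ∉ X ∩ Y
2 ∉ X and 2 ∈ Y, so 2 ∉ X ∩ Y
2 ∉ (X ∩ Y) and 2 ∈ Z, so 2 ∉ (X ∩ Y) ∖ Z
2 ∉ ((X ∩ Y) ∖ Z) and 2 ∉ X, so 2 ∉ ((X ∩ Y) ∖ Z) ∪ X
2 ∉ (X ∩ Y) and 2 ∉ (((X ∩ Y) ∖ Z) ∪ X), so 2 ∉ (X ∩ Y) ∪ (((X ∩ Y) ∖ Z) ∪ X)
2 ∈ ((X ∩ Y) ∪ (((X ∩ Y) ∖ Z) ∪ X))^c since 2 ∉ ((X ∩ Y) ∪ (((X ∩ Y) ∖ Z) ∪ X))

Yes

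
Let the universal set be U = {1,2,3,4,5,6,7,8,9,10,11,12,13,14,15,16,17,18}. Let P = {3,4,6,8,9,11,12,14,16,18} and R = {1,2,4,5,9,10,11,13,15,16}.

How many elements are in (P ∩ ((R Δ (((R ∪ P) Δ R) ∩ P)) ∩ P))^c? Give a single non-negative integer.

8

R ∪ P = {1,2,3,4,5,6,8,9,10,11,12,13,14,15,16,18}
(R ∪ P) Δ R = {3,6,8,12,14,18}
((R ∪ P) Δ R) ∩ P = {3,6,8,12,14,18}
R Δ (((R ∪ P) Δ R) ∩ P) = {1,2,3,4,5,6,8,9,10,11,12,13,14,15,16,18}
(R Δ (((R ∪ P) Δ R) ∩ P)) ∩ P = {3,4,6,8,9,11,12,14,16,18}
P ∩ ((R Δ (((R ∪ P) Δ R) ∩ P)) ∩ P) = {3,4,6,8,9,11,12,14,16,18}
(P ∩ ((R Δ (((R ∪ P) Δ R) ∩ P)) ∩ P))^c = {1,2,5,7,10,13,15,17}
|(P ∩ ((R Δ (((R ∪ P) Δ R) ∩ P)) ∩ P))^c| = 8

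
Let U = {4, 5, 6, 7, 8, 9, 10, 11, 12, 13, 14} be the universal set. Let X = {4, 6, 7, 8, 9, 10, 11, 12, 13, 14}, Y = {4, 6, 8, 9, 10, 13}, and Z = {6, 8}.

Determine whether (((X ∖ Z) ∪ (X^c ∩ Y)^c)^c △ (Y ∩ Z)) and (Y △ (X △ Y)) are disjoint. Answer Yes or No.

X ∖ Z = {4, 7, 9, 10, 11, 12, 13, 14}
X^c = {5}
X^c ∩ Y = {}
(X^c ∩ Y)^c = {4, 5, 6, 7, 8, 9, 10, 11, 12, 13, 14}
(X ∖ Z) ∪ (X^c ∩ Y)^c = {4, 5, 6, 7, 8, 9, 10, 11, 12, 13, 14}
((X ∖ Z) ∪ (X^c ∩ Y)^c)^c = {}
Y ∩ Z = {6, 8}
((X ∖ Z) ∪ (X^c ∩ Y)^c)^c △ (Y ∩ Z) = {6, 8}
X △ Y = {7, 11, 12, 14}
Y △ (X △ Y) = {4, 6, 7, 8, 9, 10, 11, 12, 13, 14}
6 lies in both, so they are not disjoint.

No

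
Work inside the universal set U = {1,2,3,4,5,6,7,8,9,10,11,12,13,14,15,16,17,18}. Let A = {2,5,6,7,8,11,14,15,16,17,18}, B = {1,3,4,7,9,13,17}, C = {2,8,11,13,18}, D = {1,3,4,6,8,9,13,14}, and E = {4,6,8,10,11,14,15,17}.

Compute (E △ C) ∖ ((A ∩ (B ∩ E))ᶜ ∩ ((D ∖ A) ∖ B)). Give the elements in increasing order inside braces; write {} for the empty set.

{2,4,6,10,13,14,15,17,18}

E △ C = {2,4,6,10,13,14,15,17,18}
B ∩ E = {4,17}
A ∩ (B ∩ E) = {17}
(A ∩ (B ∩ E))ᶜ = {1,2,3,4,5,6,7,8,9,10,11,12,13,14,15,16,18}
D ∖ A = {1,3,4,9,13}
(D ∖ A) ∖ B = {}
(A ∩ (B ∩ E))ᶜ ∩ ((D ∖ A) ∖ B) = {}
(E △ C) ∖ ((A ∩ (B ∩ E))ᶜ ∩ ((D ∖ A) ∖ B)) = {2,4,6,10,13,14,15,17,18}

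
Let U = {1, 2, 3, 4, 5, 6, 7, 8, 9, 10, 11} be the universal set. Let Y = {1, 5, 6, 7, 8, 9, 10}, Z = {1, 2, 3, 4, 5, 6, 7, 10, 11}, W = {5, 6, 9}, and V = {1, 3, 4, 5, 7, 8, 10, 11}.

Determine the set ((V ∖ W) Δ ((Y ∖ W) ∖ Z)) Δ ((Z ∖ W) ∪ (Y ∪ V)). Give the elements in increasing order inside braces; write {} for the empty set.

V ∖ W = {1, 3, 4, 7, 8, 10, 11}
Y ∖ W = {1, 7, 8, 10}
(Y ∖ W) ∖ Z = {8}
(V ∖ W) Δ ((Y ∖ W) ∖ Z) = {1, 3, 4, 7, 10, 11}
Z ∖ W = {1, 2, 3, 4, 7, 10, 11}
Y ∪ V = {1, 3, 4, 5, 6, 7, 8, 9, 10, 11}
(Z ∖ W) ∪ (Y ∪ V) = {1, 2, 3, 4, 5, 6, 7, 8, 9, 10, 11}
((V ∖ W) Δ ((Y ∖ W) ∖ Z)) Δ ((Z ∖ W) ∪ (Y ∪ V)) = {2, 5, 6, 8, 9}

{2, 5, 6, 8, 9}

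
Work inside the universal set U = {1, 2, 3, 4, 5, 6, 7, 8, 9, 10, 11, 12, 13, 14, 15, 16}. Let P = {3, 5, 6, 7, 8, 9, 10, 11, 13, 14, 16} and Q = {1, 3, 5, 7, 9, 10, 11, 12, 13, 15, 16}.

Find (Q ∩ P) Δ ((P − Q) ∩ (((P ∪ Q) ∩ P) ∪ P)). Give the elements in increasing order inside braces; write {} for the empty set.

{3, 5, 6, 7, 8, 9, 10, 11, 13, 14, 16}

Q ∩ P = {3, 5, 7, 9, 10, 11, 13, 16}
P − Q = {6, 8, 14}
P ∪ Q = {1, 3, 5, 6, 7, 8, 9, 10, 11, 12, 13, 14, 15, 16}
(P ∪ Q) ∩ P = {3, 5, 6, 7, 8, 9, 10, 11, 13, 14, 16}
((P ∪ Q) ∩ P) ∪ P = {3, 5, 6, 7, 8, 9, 10, 11, 13, 14, 16}
(P − Q) ∩ (((P ∪ Q) ∩ P) ∪ P) = {6, 8, 14}
(Q ∩ P) Δ ((P − Q) ∩ (((P ∪ Q) ∩ P) ∪ P)) = {3, 5, 6, 7, 8, 9, 10, 11, 13, 14, 16}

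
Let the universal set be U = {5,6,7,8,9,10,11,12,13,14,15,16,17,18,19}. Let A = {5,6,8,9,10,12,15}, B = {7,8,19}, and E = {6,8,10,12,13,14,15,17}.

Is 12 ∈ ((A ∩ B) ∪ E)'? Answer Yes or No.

No

12 ∈ A and 12 ∉ B, so 12 ∉ A ∩ B
12 ∉ (A ∩ B) and 12 ∈ E, so 12 ∈ (A ∩ B) ∪ E
12 ∉ ((A ∩ B) ∪ E)' since 12 ∈ ((A ∩ B) ∪ E)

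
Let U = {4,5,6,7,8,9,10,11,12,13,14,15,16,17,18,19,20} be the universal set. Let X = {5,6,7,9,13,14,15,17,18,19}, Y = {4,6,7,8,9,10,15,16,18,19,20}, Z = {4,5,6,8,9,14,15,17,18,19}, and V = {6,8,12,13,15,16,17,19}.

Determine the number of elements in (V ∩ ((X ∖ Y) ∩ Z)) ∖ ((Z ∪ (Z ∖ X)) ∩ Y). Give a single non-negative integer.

X ∖ Y = {5,13,14,17}
(X ∖ Y) ∩ Z = {5,14,17}
V ∩ ((X ∖ Y) ∩ Z) = {17}
Z ∖ X = {4,8}
Z ∪ (Z ∖ X) = {4,5,6,8,9,14,15,17,18,19}
(Z ∪ (Z ∖ X)) ∩ Y = {4,6,8,9,15,18,19}
(V ∩ ((X ∖ Y) ∩ Z)) ∖ ((Z ∪ (Z ∖ X)) ∩ Y) = {17}
|(V ∩ ((X ∖ Y) ∩ Z)) ∖ ((Z ∪ (Z ∖ X)) ∩ Y)| = 1

1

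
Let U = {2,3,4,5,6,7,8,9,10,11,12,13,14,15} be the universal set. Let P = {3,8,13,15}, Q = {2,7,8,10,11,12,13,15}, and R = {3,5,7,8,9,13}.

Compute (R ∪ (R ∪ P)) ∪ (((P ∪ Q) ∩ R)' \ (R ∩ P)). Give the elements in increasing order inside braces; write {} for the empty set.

R ∪ P = {3,5,7,8,9,13,15}
R ∪ (R ∪ P) = {3,5,7,8,9,13,15}
P ∪ Q = {2,3,7,8,10,11,12,13,15}
(P ∪ Q) ∩ R = {3,7,8,13}
((P ∪ Q) ∩ R)' = {2,4,5,6,9,10,11,12,14,15}
R ∩ P = {3,8,13}
((P ∪ Q) ∩ R)' \ (R ∩ P) = {2,4,5,6,9,10,11,12,14,15}
(R ∪ (R ∪ P)) ∪ (((P ∪ Q) ∩ R)' \ (R ∩ P)) = {2,3,4,5,6,7,8,9,10,11,12,13,14,15}

{2,3,4,5,6,7,8,9,10,11,12,13,14,15}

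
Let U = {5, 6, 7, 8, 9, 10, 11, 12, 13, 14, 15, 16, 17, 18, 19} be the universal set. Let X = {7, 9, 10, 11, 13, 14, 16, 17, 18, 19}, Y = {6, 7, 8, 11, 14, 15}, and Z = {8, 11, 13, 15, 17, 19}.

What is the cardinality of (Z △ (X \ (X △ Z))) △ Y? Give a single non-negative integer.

4

X △ Z = {7, 8, 9, 10, 14, 15, 16, 18}
X \ (X △ Z) = {11, 13, 17, 19}
Z △ (X \ (X △ Z)) = {8, 15}
(Z △ (X \ (X △ Z))) △ Y = {6, 7, 11, 14}
|(Z △ (X \ (X △ Z))) △ Y| = 4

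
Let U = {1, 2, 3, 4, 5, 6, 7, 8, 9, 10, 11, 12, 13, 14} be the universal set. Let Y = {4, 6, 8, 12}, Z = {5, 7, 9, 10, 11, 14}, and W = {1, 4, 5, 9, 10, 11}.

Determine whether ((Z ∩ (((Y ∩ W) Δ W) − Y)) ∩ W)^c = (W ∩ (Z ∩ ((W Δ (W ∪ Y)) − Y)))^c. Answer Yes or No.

No

Y ∩ W = {4}
(Y ∩ W) Δ W = {1, 5, 9, 10, 11}
((Y ∩ W) Δ W) − Y = {1, 5, 9, 10, 11}
Z ∩ (((Y ∩ W) Δ W) − Y) = {5, 9, 10, 11}
(Z ∩ (((Y ∩ W) Δ W) − Y)) ∩ W = {5, 9, 10, 11}
((Z ∩ (((Y ∩ W) Δ W) − Y)) ∩ W)^c = {1, 2, 3, 4, 6, 7, 8, 12, 13, 14}
W ∪ Y = {1, 4, 5, 6, 8, 9, 10, 11, 12}
W Δ (W ∪ Y) = {6, 8, 12}
(W Δ (W ∪ Y)) − Y = {}
Z ∩ ((W Δ (W ∪ Y)) − Y) = {}
W ∩ (Z ∩ ((W Δ (W ∪ Y)) − Y)) = {}
(W ∩ (Z ∩ ((W Δ (W ∪ Y)) − Y)))^c = {1, 2, 3, 4, 5, 6, 7, 8, 9, 10, 11, 12, 13, 14}
5 ∈ (W ∩ (Z ∩ ((W Δ (W ∪ Y)) − Y)))^c but 5 ∉ ((Z ∩ (((Y ∩ W) Δ W) − Y)) ∩ W)^c, so they differ.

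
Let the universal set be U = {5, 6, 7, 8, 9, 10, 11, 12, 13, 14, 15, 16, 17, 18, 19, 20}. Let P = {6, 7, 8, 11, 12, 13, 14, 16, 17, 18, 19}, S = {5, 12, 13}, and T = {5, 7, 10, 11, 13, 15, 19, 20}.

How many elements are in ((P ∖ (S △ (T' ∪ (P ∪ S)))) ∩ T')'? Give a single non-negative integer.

T' = {6, 8, 9, 12, 14, 16, 17, 18}
P ∪ S = {5, 6, 7, 8, 11, 12, 13, 14, 16, 17, 18, 19}
T' ∪ (P ∪ S) = {5, 6, 7, 8, 9, 11, 12, 13, 14, 16, 17, 18, 19}
S △ (T' ∪ (P ∪ S)) = {6, 7, 8, 9, 11, 14, 16, 17, 18, 19}
P ∖ (S △ (T' ∪ (P ∪ S))) = {12, 13}
(P ∖ (S △ (T' ∪ (P ∪ S)))) ∩ T' = {12}
((P ∖ (S △ (T' ∪ (P ∪ S)))) ∩ T')' = {5, 6, 7, 8, 9, 10, 11, 13, 14, 15, 16, 17, 18, 19, 20}
|((P ∖ (S △ (T' ∪ (P ∪ S)))) ∩ T')'| = 15

15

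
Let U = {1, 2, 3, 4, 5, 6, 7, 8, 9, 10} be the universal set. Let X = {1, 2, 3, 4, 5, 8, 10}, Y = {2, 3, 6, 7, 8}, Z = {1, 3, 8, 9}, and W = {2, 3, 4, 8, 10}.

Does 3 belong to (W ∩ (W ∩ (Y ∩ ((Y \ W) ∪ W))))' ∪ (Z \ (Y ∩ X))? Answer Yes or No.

No

3 ∈ Y and 3 ∈ W, so 3 ∉ Y \ W
3 ∉ (Y \ W) and 3 ∈ W, so 3 ∈ (Y \ W) ∪ W
3 ∈ Y and 3 ∈ ((Y \ W) ∪ W), so 3 ∈ Y ∩ ((Y \ W) ∪ W)
3 ∈ W and 3 ∈ (Y ∩ ((Y \ W) ∪ W)), so 3 ∈ W ∩ (Y ∩ ((Y \ W) ∪ W))
3 ∈ W and 3 ∈ (W ∩ (Y ∩ ((Y \ W) ∪ W))), so 3 ∈ W ∩ (W ∩ (Y ∩ ((Y \ W) ∪ W)))
3 ∉ (W ∩ (W ∩ (Y ∩ ((Y \ W) ∪ W))))' since 3 ∈ (W ∩ (W ∩ (Y ∩ ((Y \ W) ∪ W))))
3 ∈ Y and 3 ∈ X, so 3 ∈ Y ∩ X
3 ∈ Z and 3 ∈ (Y ∩ X), so 3 ∉ Z \ (Y ∩ X)
3 ∉ (W ∩ (W ∩ (Y ∩ ((Y \ W) ∪ W))))' and 3 ∉ (Z \ (Y ∩ X)), so 3 ∉ (W ∩ (W ∩ (Y ∩ ((Y \ W) ∪ W))))' ∪ (Z \ (Y ∩ X))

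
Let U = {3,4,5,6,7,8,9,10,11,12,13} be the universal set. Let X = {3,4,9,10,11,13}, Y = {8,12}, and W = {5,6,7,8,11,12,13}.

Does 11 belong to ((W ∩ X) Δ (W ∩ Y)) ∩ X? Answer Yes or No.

11 ∈ W and 11 ∈ X, so 11 ∈ W ∩ X
11 ∈ W and 11 ∉ Y, so 11 ∉ W ∩ Y
11 ∈ (W ∩ X) and 11 ∉ (W ∩ Y), so 11 ∈ (W ∩ X) Δ (W ∩ Y)
11 ∈ ((W ∩ X) Δ (W ∩ Y)) and 11 ∈ X, so 11 ∈ ((W ∩ X) Δ (W ∩ Y)) ∩ X

Yes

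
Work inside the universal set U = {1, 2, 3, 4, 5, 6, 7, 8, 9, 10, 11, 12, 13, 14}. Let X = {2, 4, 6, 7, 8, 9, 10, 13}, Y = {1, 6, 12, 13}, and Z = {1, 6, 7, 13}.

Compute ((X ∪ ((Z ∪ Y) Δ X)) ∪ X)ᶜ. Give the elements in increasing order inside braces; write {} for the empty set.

Z ∪ Y = {1, 6, 7, 12, 13}
(Z ∪ Y) Δ X = {1, 2, 4, 8, 9, 10, 12}
X ∪ ((Z ∪ Y) Δ X) = {1, 2, 4, 6, 7, 8, 9, 10, 12, 13}
(X ∪ ((Z ∪ Y) Δ X)) ∪ X = {1, 2, 4, 6, 7, 8, 9, 10, 12, 13}
((X ∪ ((Z ∪ Y) Δ X)) ∪ X)ᶜ = {3, 5, 11, 14}

{3, 5, 11, 14}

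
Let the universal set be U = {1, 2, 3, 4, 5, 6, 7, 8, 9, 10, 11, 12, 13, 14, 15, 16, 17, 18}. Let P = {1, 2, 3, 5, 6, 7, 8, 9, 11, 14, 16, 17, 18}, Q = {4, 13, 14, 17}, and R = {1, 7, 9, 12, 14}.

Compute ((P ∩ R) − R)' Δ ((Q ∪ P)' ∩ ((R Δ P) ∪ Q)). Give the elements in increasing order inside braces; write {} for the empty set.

{1, 2, 3, 4, 5, 6, 7, 8, 9, 10, 11, 13, 14, 15, 16, 17, 18}

P ∩ R = {1, 7, 9, 14}
(P ∩ R) − R = {}
((P ∩ R) − R)' = {1, 2, 3, 4, 5, 6, 7, 8, 9, 10, 11, 12, 13, 14, 15, 16, 17, 18}
Q ∪ P = {1, 2, 3, 4, 5, 6, 7, 8, 9, 11, 13, 14, 16, 17, 18}
(Q ∪ P)' = {10, 12, 15}
R Δ P = {2, 3, 5, 6, 8, 11, 12, 16, 17, 18}
(R Δ P) ∪ Q = {2, 3, 4, 5, 6, 8, 11, 12, 13, 14, 16, 17, 18}
(Q ∪ P)' ∩ ((R Δ P) ∪ Q) = {12}
((P ∩ R) − R)' Δ ((Q ∪ P)' ∩ ((R Δ P) ∪ Q)) = {1, 2, 3, 4, 5, 6, 7, 8, 9, 10, 11, 13, 14, 15, 16, 17, 18}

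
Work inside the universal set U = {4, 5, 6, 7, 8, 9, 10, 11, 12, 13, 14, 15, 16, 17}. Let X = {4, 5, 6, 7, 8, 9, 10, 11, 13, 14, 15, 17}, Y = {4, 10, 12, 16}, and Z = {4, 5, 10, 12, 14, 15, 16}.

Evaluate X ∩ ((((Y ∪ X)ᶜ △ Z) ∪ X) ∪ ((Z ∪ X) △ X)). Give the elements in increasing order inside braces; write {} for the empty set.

{4, 5, 6, 7, 8, 9, 10, 11, 13, 14, 15, 17}

Y ∪ X = {4, 5, 6, 7, 8, 9, 10, 11, 12, 13, 14, 15, 16, 17}
(Y ∪ X)ᶜ = {}
(Y ∪ X)ᶜ △ Z = {4, 5, 10, 12, 14, 15, 16}
((Y ∪ X)ᶜ △ Z) ∪ X = {4, 5, 6, 7, 8, 9, 10, 11, 12, 13, 14, 15, 16, 17}
Z ∪ X = {4, 5, 6, 7, 8, 9, 10, 11, 12, 13, 14, 15, 16, 17}
(Z ∪ X) △ X = {12, 16}
(((Y ∪ X)ᶜ △ Z) ∪ X) ∪ ((Z ∪ X) △ X) = {4, 5, 6, 7, 8, 9, 10, 11, 12, 13, 14, 15, 16, 17}
X ∩ ((((Y ∪ X)ᶜ △ Z) ∪ X) ∪ ((Z ∪ X) △ X)) = {4, 5, 6, 7, 8, 9, 10, 11, 13, 14, 15, 17}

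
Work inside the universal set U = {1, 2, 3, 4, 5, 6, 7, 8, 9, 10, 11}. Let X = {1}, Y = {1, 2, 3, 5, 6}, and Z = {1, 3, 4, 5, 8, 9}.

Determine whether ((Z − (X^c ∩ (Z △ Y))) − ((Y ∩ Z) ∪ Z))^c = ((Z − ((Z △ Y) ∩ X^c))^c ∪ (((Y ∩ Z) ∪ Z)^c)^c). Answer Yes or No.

X^c = {2, 3, 4, 5, 6, 7, 8, 9, 10, 11}
Z △ Y = {2, 4, 6, 8, 9}
X^c ∩ (Z △ Y) = {2, 4, 6, 8, 9}
Z − (X^c ∩ (Z △ Y)) = {1, 3, 5}
Y ∩ Z = {1, 3, 5}
(Y ∩ Z) ∪ Z = {1, 3, 4, 5, 8, 9}
(Z − (X^c ∩ (Z △ Y))) − ((Y ∩ Z) ∪ Z) = {}
((Z − (X^c ∩ (Z △ Y))) − ((Y ∩ Z) ∪ Z))^c = {1, 2, 3, 4, 5, 6, 7, 8, 9, 10, 11}
(Z △ Y) ∩ X^c = {2, 4, 6, 8, 9}
Z − ((Z △ Y) ∩ X^c) = {1, 3, 5}
(Z − ((Z △ Y) ∩ X^c))^c = {2, 4, 6, 7, 8, 9, 10, 11}
((Y ∩ Z) ∪ Z)^c = {2, 6, 7, 10, 11}
(((Y ∩ Z) ∪ Z)^c)^c = {1, 3, 4, 5, 8, 9}
(Z − ((Z △ Y) ∩ X^c))^c ∪ (((Y ∩ Z) ∪ Z)^c)^c = {1, 2, 3, 4, 5, 6, 7, 8, 9, 10, 11}
Both equal {1, 2, 3, 4, 5, 6, 7, 8, 9, 10, 11}, so ((Z − (X^c ∩ (Z △ Y))) − ((Y ∩ Z) ∪ Z))^c = (Z − ((Z △ Y) ∩ X^c))^c ∪ (((Y ∩ Z) ∪ Z)^c)^c.

Yes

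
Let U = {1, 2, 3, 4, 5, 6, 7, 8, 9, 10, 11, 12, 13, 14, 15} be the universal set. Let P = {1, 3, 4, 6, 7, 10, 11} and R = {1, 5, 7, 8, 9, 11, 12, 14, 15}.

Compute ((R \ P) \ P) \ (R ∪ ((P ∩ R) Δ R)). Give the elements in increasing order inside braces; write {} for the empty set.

R \ P = {5, 8, 9, 12, 14, 15}
(R \ P) \ P = {5, 8, 9, 12, 14, 15}
P ∩ R = {1, 7, 11}
(P ∩ R) Δ R = {5, 8, 9, 12, 14, 15}
R ∪ ((P ∩ R) Δ R) = {1, 5, 7, 8, 9, 11, 12, 14, 15}
((R \ P) \ P) \ (R ∪ ((P ∩ R) Δ R)) = {}

{}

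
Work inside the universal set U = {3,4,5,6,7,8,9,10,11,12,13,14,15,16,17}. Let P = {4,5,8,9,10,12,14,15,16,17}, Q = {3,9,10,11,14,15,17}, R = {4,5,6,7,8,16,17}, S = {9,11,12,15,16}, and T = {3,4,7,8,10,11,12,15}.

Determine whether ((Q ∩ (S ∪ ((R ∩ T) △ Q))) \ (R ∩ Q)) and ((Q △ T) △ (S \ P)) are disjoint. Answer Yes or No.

No

R ∩ T = {4,7,8}
(R ∩ T) △ Q = {3,4,7,8,9,10,11,14,15,17}
S ∪ ((R ∩ T) △ Q) = {3,4,7,8,9,10,11,12,14,15,16,17}
Q ∩ (S ∪ ((R ∩ T) △ Q)) = {3,9,10,11,14,15,17}
R ∩ Q = {17}
(Q ∩ (S ∪ ((R ∩ T) △ Q))) \ (R ∩ Q) = {3,9,10,11,14,15}
Q △ T = {4,7,8,9,12,14,17}
S \ P = {11}
(Q △ T) △ (S \ P) = {4,7,8,9,11,12,14,17}
9 lies in both, so they are not disjoint.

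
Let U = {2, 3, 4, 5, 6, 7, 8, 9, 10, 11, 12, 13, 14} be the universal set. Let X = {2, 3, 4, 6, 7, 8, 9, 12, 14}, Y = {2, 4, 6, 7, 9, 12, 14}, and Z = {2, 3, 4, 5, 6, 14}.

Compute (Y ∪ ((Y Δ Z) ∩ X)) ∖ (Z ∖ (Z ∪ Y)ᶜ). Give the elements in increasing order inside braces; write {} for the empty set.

{7, 9, 12}

Y Δ Z = {3, 5, 7, 9, 12}
(Y Δ Z) ∩ X = {3, 7, 9, 12}
Y ∪ ((Y Δ Z) ∩ X) = {2, 3, 4, 6, 7, 9, 12, 14}
Z ∪ Y = {2, 3, 4, 5, 6, 7, 9, 12, 14}
(Z ∪ Y)ᶜ = {8, 10, 11, 13}
Z ∖ (Z ∪ Y)ᶜ = {2, 3, 4, 5, 6, 14}
(Y ∪ ((Y Δ Z) ∩ X)) ∖ (Z ∖ (Z ∪ Y)ᶜ) = {7, 9, 12}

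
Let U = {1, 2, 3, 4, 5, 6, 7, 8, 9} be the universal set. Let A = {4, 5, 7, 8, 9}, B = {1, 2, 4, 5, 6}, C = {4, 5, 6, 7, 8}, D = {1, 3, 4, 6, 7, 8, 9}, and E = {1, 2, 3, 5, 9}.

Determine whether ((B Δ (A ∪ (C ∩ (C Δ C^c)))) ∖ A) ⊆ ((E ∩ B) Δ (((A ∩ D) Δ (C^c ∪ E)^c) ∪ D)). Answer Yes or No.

No

C^c = {1, 2, 3, 9}
C Δ C^c = {1, 2, 3, 4, 5, 6, 7, 8, 9}
C ∩ (C Δ C^c) = {4, 5, 6, 7, 8}
A ∪ (C ∩ (C Δ C^c)) = {4, 5, 6, 7, 8, 9}
B Δ (A ∪ (C ∩ (C Δ C^c))) = {1, 2, 7, 8, 9}
(B Δ (A ∪ (C ∩ (C Δ C^c)))) ∖ A = {1, 2}
E ∩ B = {1, 2, 5}
A ∩ D = {4, 7, 8, 9}
C^c ∪ E = {1, 2, 3, 5, 9}
(C^c ∪ E)^c = {4, 6, 7, 8}
(A ∩ D) Δ (C^c ∪ E)^c = {6, 9}
((A ∩ D) Δ (C^c ∪ E)^c) ∪ D = {1, 3, 4, 6, 7, 8, 9}
(E ∩ B) Δ (((A ∩ D) Δ (C^c ∪ E)^c) ∪ D) = {2, 3, 4, 5, 6, 7, 8, 9}
1 ∈ (B Δ (A ∪ (C ∩ (C Δ C^c)))) ∖ A but 1 ∉ (E ∩ B) Δ (((A ∩ D) Δ (C^c ∪ E)^c) ∪ D), so the inclusion fails.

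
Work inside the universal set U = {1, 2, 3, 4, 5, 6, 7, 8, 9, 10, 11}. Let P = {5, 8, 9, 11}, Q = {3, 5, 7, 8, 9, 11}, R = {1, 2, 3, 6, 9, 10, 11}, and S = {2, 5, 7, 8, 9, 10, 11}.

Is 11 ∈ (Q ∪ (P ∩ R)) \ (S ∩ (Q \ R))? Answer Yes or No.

Yes

11 ∈ P and 11 ∈ R, so 11 ∈ P ∩ R
11 ∈ Q and 11 ∈ (P ∩ R), so 11 ∈ Q ∪ (P ∩ R)
11 ∈ Q and 11 ∈ R, so 11 ∉ Q \ R
11 ∈ S and 11 ∉ (Q \ R), so 11 ∉ S ∩ (Q \ R)
11 ∈ (Q ∪ (P ∩ R)) and 11 ∉ (S ∩ (Q \ R)), so 11 ∈ (Q ∪ (P ∩ R)) \ (S ∩ (Q \ R))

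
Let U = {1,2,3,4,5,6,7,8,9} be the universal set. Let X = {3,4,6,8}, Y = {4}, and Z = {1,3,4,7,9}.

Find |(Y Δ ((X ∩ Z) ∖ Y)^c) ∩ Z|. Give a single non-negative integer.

3

X ∩ Z = {3,4}
(X ∩ Z) ∖ Y = {3}
((X ∩ Z) ∖ Y)^c = {1,2,4,5,6,7,8,9}
Y Δ ((X ∩ Z) ∖ Y)^c = {1,2,5,6,7,8,9}
(Y Δ ((X ∩ Z) ∖ Y)^c) ∩ Z = {1,7,9}
|(Y Δ ((X ∩ Z) ∖ Y)^c) ∩ Z| = 3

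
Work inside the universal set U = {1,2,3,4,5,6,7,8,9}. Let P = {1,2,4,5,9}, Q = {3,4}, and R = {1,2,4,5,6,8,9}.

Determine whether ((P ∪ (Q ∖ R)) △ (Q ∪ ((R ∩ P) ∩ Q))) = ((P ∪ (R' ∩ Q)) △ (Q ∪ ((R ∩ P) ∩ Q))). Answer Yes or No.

Q ∖ R = {3}
P ∪ (Q ∖ R) = {1,2,3,4,5,9}
R ∩ P = {1,2,4,5,9}
(R ∩ P) ∩ Q = {4}
Q ∪ ((R ∩ P) ∩ Q) = {3,4}
(P ∪ (Q ∖ R)) △ (Q ∪ ((R ∩ P) ∩ Q)) = {1,2,5,9}
R' = {3,7}
R' ∩ Q = {3}
P ∪ (R' ∩ Q) = {1,2,3,4,5,9}
(P ∪ (R' ∩ Q)) △ (Q ∪ ((R ∩ P) ∩ Q)) = {1,2,5,9}
Both equal {1,2,5,9}, so (P ∪ (Q ∖ R)) △ (Q ∪ ((R ∩ P) ∩ Q)) = (P ∪ (R' ∩ Q)) △ (Q ∪ ((R ∩ P) ∩ Q)).

Yes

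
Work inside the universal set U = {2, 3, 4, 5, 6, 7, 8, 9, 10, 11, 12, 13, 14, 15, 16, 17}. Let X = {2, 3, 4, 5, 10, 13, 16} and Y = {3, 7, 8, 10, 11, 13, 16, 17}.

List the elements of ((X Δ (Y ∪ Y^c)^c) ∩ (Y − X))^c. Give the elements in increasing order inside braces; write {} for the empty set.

Y^c = {2, 4, 5, 6, 9, 12, 14, 15}
Y ∪ Y^c = {2, 3, 4, 5, 6, 7, 8, 9, 10, 11, 12, 13, 14, 15, 16, 17}
(Y ∪ Y^c)^c = {}
X Δ (Y ∪ Y^c)^c = {2, 3, 4, 5, 10, 13, 16}
Y − X = {7, 8, 11, 17}
(X Δ (Y ∪ Y^c)^c) ∩ (Y − X) = {}
((X Δ (Y ∪ Y^c)^c) ∩ (Y − X))^c = {2, 3, 4, 5, 6, 7, 8, 9, 10, 11, 12, 13, 14, 15, 16, 17}

{2, 3, 4, 5, 6, 7, 8, 9, 10, 11, 12, 13, 14, 15, 16, 17}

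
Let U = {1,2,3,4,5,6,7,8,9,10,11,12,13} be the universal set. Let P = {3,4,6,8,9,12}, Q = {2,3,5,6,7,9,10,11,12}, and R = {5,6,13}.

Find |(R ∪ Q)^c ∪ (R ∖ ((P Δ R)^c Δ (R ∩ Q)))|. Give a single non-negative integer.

R ∪ Q = {2,3,5,6,7,9,10,11,12,13}
(R ∪ Q)^c = {1,4,8}
P Δ R = {3,4,5,8,9,12,13}
(P Δ R)^c = {1,2,6,7,10,11}
R ∩ Q = {5,6}
(P Δ R)^c Δ (R ∩ Q) = {1,2,5,7,10,11}
R ∖ ((P Δ R)^c Δ (R ∩ Q)) = {6,13}
(R ∪ Q)^c ∪ (R ∖ ((P Δ R)^c Δ (R ∩ Q))) = {1,4,6,8,13}
|(R ∪ Q)^c ∪ (R ∖ ((P Δ R)^c Δ (R ∩ Q)))| = 5

5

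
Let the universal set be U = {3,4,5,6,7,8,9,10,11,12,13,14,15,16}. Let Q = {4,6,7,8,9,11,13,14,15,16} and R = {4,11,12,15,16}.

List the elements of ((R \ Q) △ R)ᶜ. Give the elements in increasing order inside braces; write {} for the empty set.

R \ Q = {12}
(R \ Q) △ R = {4,11,15,16}
((R \ Q) △ R)ᶜ = {3,5,6,7,8,9,10,12,13,14}

{3,5,6,7,8,9,10,12,13,14}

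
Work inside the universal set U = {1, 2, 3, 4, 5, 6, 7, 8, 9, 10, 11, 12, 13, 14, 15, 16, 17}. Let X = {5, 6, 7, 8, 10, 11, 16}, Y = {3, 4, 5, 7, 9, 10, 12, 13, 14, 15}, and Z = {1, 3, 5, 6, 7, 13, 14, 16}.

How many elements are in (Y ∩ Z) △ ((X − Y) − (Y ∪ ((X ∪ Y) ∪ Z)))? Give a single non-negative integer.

Y ∩ Z = {3, 5, 7, 13, 14}
X − Y = {6, 8, 11, 16}
X ∪ Y = {3, 4, 5, 6, 7, 8, 9, 10, 11, 12, 13, 14, 15, 16}
(X ∪ Y) ∪ Z = {1, 3, 4, 5, 6, 7, 8, 9, 10, 11, 12, 13, 14, 15, 16}
Y ∪ ((X ∪ Y) ∪ Z) = {1, 3, 4, 5, 6, 7, 8, 9, 10, 11, 12, 13, 14, 15, 16}
(X − Y) − (Y ∪ ((X ∪ Y) ∪ Z)) = {}
(Y ∩ Z) △ ((X − Y) − (Y ∪ ((X ∪ Y) ∪ Z))) = {3, 5, 7, 13, 14}
|(Y ∩ Z) △ ((X − Y) − (Y ∪ ((X ∪ Y) ∪ Z)))| = 5

5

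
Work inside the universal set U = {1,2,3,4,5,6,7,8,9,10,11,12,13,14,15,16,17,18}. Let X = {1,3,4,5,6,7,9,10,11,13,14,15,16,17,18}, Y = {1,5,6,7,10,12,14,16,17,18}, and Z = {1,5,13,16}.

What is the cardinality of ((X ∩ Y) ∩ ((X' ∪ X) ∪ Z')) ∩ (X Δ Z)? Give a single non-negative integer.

X ∩ Y = {1,5,6,7,10,14,16,17,18}
X' = {2,8,12}
X' ∪ X = {1,2,3,4,5,6,7,8,9,10,11,12,13,14,15,16,17,18}
Z' = {2,3,4,6,7,8,9,10,11,12,14,15,17,18}
(X' ∪ X) ∪ Z' = {1,2,3,4,5,6,7,8,9,10,11,12,13,14,15,16,17,18}
(X ∩ Y) ∩ ((X' ∪ X) ∪ Z') = {1,5,6,7,10,14,16,17,18}
X Δ Z = {3,4,6,7,9,10,11,14,15,17,18}
((X ∩ Y) ∩ ((X' ∪ X) ∪ Z')) ∩ (X Δ Z) = {6,7,10,14,17,18}
|((X ∩ Y) ∩ ((X' ∪ X) ∪ Z')) ∩ (X Δ Z)| = 6

6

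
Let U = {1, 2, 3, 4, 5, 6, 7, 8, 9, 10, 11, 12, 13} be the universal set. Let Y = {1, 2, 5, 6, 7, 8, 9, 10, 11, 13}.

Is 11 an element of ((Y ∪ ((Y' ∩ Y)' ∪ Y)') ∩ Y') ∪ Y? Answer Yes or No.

Yes

11 ∈ Y, so 11 ∉ Y'
11 ∉ Y' and 11 ∈ Y, so 11 ∉ Y' ∩ Y
11 ∈ (Y' ∩ Y)' since 11 ∉ (Y' ∩ Y)
11 ∈ (Y' ∩ Y)' and 11 ∈ Y, so 11 ∈ (Y' ∩ Y)' ∪ Y
11 ∉ ((Y' ∩ Y)' ∪ Y)' since 11 ∈ ((Y' ∩ Y)' ∪ Y)
11 ∈ Y and 11 ∉ ((Y' ∩ Y)' ∪ Y)', so 11 ∈ Y ∪ ((Y' ∩ Y)' ∪ Y)'
11 ∈ Y, so 11 ∉ Y'
11 ∈ (Y ∪ ((Y' ∩ Y)' ∪ Y)') and 11 ∉ Y', so 11 ∉ (Y ∪ ((Y' ∩ Y)' ∪ Y)') ∩ Y'
11 ∉ ((Y ∪ ((Y' ∩ Y)' ∪ Y)') ∩ Y') and 11 ∈ Y, so 11 ∈ ((Y ∪ ((Y' ∩ Y)' ∪ Y)') ∩ Y') ∪ Y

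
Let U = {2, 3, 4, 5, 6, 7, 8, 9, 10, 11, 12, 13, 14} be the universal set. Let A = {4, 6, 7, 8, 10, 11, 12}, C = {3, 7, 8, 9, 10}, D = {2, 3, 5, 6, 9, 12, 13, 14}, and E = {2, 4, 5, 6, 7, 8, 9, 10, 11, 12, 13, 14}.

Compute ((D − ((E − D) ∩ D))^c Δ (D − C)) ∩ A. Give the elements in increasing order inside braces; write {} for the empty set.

{4, 6, 7, 8, 10, 11, 12}

E − D = {4, 7, 8, 10, 11}
(E − D) ∩ D = {}
D − ((E − D) ∩ D) = {2, 3, 5, 6, 9, 12, 13, 14}
(D − ((E − D) ∩ D))^c = {4, 7, 8, 10, 11}
D − C = {2, 5, 6, 12, 13, 14}
(D − ((E − D) ∩ D))^c Δ (D − C) = {2, 4, 5, 6, 7, 8, 10, 11, 12, 13, 14}
((D − ((E − D) ∩ D))^c Δ (D − C)) ∩ A = {4, 6, 7, 8, 10, 11, 12}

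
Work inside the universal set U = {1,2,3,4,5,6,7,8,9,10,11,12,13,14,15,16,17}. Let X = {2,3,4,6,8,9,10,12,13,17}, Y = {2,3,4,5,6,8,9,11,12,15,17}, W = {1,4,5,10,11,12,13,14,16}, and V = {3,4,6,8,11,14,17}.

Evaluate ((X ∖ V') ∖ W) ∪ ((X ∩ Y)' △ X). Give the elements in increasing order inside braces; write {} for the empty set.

V' = {1,2,5,7,9,10,12,13,15,16}
X ∖ V' = {3,4,6,8,17}
(X ∖ V') ∖ W = {3,6,8,17}
X ∩ Y = {2,3,4,6,8,9,12,17}
(X ∩ Y)' = {1,5,7,10,11,13,14,15,16}
(X ∩ Y)' △ X = {1,2,3,4,5,6,7,8,9,11,12,14,15,16,17}
((X ∖ V') ∖ W) ∪ ((X ∩ Y)' △ X) = {1,2,3,4,5,6,7,8,9,11,12,14,15,16,17}

{1,2,3,4,5,6,7,8,9,11,12,14,15,16,17}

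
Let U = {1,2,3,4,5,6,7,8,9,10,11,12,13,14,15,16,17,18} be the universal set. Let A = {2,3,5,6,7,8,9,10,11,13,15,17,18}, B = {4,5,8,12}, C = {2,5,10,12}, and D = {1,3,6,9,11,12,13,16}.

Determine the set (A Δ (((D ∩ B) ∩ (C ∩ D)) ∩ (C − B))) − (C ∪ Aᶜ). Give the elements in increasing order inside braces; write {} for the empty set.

{3,6,7,8,9,11,13,15,17,18}

D ∩ B = {12}
C ∩ D = {12}
(D ∩ B) ∩ (C ∩ D) = {12}
C − B = {2,10}
((D ∩ B) ∩ (C ∩ D)) ∩ (C − B) = {}
A Δ (((D ∩ B) ∩ (C ∩ D)) ∩ (C − B)) = {2,3,5,6,7,8,9,10,11,13,15,17,18}
Aᶜ = {1,4,12,14,16}
C ∪ Aᶜ = {1,2,4,5,10,12,14,16}
(A Δ (((D ∩ B) ∩ (C ∩ D)) ∩ (C − B))) − (C ∪ Aᶜ) = {3,6,7,8,9,11,13,15,17,18}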